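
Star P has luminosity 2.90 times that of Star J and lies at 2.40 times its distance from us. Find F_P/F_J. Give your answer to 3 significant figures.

F = L/(4πd²), so F_P/F_J = (L_P/L_J) / (d_P/d_J)²
= 2.90 / (2.40)² = 2.90 / 5.760 = 0.5035.

0.503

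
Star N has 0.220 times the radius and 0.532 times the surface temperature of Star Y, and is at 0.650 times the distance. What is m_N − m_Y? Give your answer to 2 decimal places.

5.09

L_N/L_Y = (0.220)²(0.532)⁴ = 0.003877.
F_N/F_Y = (L_N/L_Y)/(d_N/d_Y)² = 0.003877/0.4225 = 0.009176.
m_N − m_Y = −2.5 log₁₀(0.009176) = 5.09.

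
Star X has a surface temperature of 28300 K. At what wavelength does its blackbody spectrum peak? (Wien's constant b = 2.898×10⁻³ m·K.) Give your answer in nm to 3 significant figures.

λ_max = b/T = 2.898×10⁻³ / 28300 = 1.02×10^-7 m = 102.4 nm.

102 nm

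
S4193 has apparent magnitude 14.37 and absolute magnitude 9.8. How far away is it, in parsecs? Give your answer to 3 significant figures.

m − M = 5 log₁₀(d/10 pc)
14.37 − (9.8) = 4.57 = 5 log₁₀(d/10)
d = 10 × 10^(4.57/5) = 10 × 10^0.914 = 82.04 pc.

82.0 pc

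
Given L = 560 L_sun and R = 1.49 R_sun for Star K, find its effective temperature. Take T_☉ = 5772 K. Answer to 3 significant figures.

T/T_☉ = (L/L_☉)^(1/4) / (R/R_☉)^(1/2)
T = 5772 × (560)^(1/4) / √(1.49) = 5772 × 4.865 / 1.221 = 2.300×10^4 K.

2.30×10^4 K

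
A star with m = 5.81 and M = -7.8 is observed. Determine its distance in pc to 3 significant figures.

5.27×10^3 pc

m − M = 5 log₁₀(d/10 pc)
5.81 − (-7.8) = 13.61 = 5 log₁₀(d/10)
d = 10 × 10^(13.61/5) = 10 × 10^2.722 = 5272 pc.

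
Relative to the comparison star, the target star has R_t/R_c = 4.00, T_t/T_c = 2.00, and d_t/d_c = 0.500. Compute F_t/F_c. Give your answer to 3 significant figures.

1.02×10^3

L_t/L_c = (R_t/R_c)²(T_t/T_c)⁴ = (4.00)² × (2.00)⁴ = 256.0.
F_t/F_c = (L_t/L_c)/(d_t/d_c)² = 256.0 / (0.500)² = 1024.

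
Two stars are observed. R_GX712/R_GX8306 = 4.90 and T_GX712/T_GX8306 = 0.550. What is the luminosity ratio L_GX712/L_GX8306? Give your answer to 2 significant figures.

2.2

From the Stefan–Boltzmann law, L ∝ R²T⁴, so
L_GX712/L_GX8306 = (R_GX712/R_GX8306)² (T_GX712/T_GX8306)⁴ = (4.90)² × (0.550)⁴ = 24.01 × 0.09151 = 2.197.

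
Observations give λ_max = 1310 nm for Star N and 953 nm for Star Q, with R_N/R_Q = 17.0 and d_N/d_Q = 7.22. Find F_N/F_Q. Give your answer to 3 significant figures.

1.55

Wien's law: T_N/T_Q = λ_Q/λ_N = 953/1310 = 0.7275.
L_N/L_Q = (R_N/R_Q)²(T_N/T_Q)⁴ = (17.0)²(0.7275)⁴ = 80.94.
F_N/F_Q = (L_N/L_Q)/(d_N/d_Q)² = 80.94/(7.22)² = 1.553.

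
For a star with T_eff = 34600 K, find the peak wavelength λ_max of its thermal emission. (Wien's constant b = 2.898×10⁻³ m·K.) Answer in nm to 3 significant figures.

λ_max = b/T = 2.898×10⁻³ / 34600 = 8.38×10^-8 m = 83.76 nm.

83.8 nm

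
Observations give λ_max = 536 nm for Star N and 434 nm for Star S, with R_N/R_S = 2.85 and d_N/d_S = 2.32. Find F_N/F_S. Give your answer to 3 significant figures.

0.649

Wien's law: T_N/T_S = λ_S/λ_N = 434/536 = 0.8097.
L_N/L_S = (R_N/R_S)²(T_N/T_S)⁴ = (2.85)²(0.8097)⁴ = 3.491.
F_N/F_S = (L_N/L_S)/(d_N/d_S)² = 3.491/(2.32)² = 0.6487.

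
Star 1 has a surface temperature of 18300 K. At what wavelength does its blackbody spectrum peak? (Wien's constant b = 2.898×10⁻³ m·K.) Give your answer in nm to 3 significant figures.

λ_max = b/T = 2.898×10⁻³ / 18300 = 1.58×10^-7 m = 158.4 nm.

158 nm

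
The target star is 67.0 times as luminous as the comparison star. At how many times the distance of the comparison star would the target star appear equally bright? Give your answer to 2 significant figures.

8.2

Equal flux requires L_t/d_t² = L_c/d_c², so d_t/d_c = √(L_t/L_c)
= √(67.0) = 8.185.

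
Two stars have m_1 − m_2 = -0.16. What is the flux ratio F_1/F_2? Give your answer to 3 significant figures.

1.16

F_1/F_2 = 10^(−(m_1 − m_2)/2.5) = 10^(0.16/2.5) = 10^0.064 = 1.159.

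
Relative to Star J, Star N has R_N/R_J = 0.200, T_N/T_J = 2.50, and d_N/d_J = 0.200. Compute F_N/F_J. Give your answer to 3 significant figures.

39.1

L_N/L_J = (R_N/R_J)²(T_N/T_J)⁴ = (0.200)² × (2.50)⁴ = 1.563.
F_N/F_J = (L_N/L_J)/(d_N/d_J)² = 1.563 / (0.200)² = 39.06.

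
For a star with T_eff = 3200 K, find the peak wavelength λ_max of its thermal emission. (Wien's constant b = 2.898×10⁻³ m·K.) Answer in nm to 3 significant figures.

906 nm

λ_max = b/T = 2.898×10⁻³ / 3200 = 9.06×10^-7 m = 905.6 nm.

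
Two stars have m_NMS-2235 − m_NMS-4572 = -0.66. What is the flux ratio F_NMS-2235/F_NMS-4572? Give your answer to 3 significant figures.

1.84

F_NMS-2235/F_NMS-4572 = 10^(−(m_NMS-2235 − m_NMS-4572)/2.5) = 10^(0.66/2.5) = 10^0.264 = 1.837.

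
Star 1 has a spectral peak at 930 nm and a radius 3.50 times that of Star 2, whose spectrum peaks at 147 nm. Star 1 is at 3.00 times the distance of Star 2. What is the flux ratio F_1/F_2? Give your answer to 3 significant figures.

8.50×10^-4

Wien's law: T_1/T_2 = λ_2/λ_1 = 147/930 = 0.1581.
L_1/L_2 = (R_1/R_2)²(T_1/T_2)⁴ = (3.50)²(0.1581)⁴ = 0.007647.
F_1/F_2 = (L_1/L_2)/(d_1/d_2)² = 0.007647/(3.00)² = 8.496×10^-4.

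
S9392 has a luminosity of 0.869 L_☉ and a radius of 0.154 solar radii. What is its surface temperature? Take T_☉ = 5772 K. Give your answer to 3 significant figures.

T/T_☉ = (L/L_☉)^(1/4) / (R/R_☉)^(1/2)
T = 5772 × (0.869)^(1/4) / √(0.154) = 5772 × 0.9655 / 0.3924 = 1.420×10^4 K.

1.42×10^4 K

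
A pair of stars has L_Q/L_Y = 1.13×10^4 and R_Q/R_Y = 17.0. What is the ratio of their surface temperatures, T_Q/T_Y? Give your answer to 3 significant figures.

2.50

L ∝ R²T⁴ gives T ∝ (L/R²)^(1/4), so
T_Q/T_Y = (1.13×10^4 / 17.0²)^(1/4) = (39.10)^(1/4) = 2.501.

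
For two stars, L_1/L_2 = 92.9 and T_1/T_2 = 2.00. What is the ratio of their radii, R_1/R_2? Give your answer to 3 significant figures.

L ∝ R²T⁴ gives R ∝ √L / T², so
R_1/R_2 = √(92.9) / (2.00)² = 9.638 / 4.000 = 2.410.

2.41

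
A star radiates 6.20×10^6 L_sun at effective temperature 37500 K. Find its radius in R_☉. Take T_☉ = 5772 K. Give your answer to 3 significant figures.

R/R_☉ = √(L/L_☉) / (T/T_☉)² = √(6.20×10^6) / (6.497)²
       = 2490 / 42.21 = 58.99.

59.0 R_☉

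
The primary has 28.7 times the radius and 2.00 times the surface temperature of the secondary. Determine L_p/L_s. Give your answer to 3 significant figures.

From the Stefan–Boltzmann law, L ∝ R²T⁴, so
L_p/L_s = (R_p/R_s)² (T_p/T_s)⁴ = (28.7)² × (2.00)⁴ = 823.7 × 16.00 = 1.318×10^4.

1.32×10^4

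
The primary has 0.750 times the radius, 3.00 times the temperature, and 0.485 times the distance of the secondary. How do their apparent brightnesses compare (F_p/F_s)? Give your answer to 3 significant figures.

L_p/L_s = (R_p/R_s)²(T_p/T_s)⁴ = (0.750)² × (3.00)⁴ = 45.56.
F_p/F_s = (L_p/L_s)/(d_p/d_s)² = 45.56 / (0.485)² = 193.7.

194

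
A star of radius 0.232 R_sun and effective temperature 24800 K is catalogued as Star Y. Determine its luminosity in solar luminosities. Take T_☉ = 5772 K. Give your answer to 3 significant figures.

18.3 solar luminosities

L/L_☉ = (R/R_☉)² (T/T_☉)⁴ = (0.232)² × (24800/5772)⁴
       = 0.05382 × (4.297)⁴ = 0.05382 × 340.8 = 18.34.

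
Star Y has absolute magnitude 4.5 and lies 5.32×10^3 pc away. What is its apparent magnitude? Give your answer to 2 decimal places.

m = M + 5 log₁₀(d/10 pc) = 4.5 + 5 log₁₀(5.32×10^3/10)
  = 4.5 + 5 × 2.726 = 4.5 + 13.63 = 18.13.

18.13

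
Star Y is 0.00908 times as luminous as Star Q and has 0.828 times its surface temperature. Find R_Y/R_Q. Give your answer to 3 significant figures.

L ∝ R²T⁴ gives R ∝ √L / T², so
R_Y/R_Q = √(0.00908) / (0.828)² = 0.09529 / 0.6856 = 0.1390.

0.139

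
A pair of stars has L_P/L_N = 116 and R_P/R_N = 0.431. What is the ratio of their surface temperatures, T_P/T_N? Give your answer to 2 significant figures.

5.0

L ∝ R²T⁴ gives T ∝ (L/R²)^(1/4), so
T_P/T_N = (116 / 0.431²)^(1/4) = (624.5)^(1/4) = 4.999.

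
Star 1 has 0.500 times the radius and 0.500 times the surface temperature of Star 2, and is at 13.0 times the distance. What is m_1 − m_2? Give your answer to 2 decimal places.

10.09

L_1/L_2 = (0.500)²(0.500)⁴ = 0.01562.
F_1/F_2 = (L_1/L_2)/(d_1/d_2)² = 0.01562/169.0 = 9.246×10^-5.
m_1 − m_2 = −2.5 log₁₀(9.246×10^-5) = 10.09.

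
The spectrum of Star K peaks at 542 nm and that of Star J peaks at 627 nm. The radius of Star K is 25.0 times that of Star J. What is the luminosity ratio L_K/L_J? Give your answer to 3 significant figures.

1.12×10^3

Wien's law gives T ∝ 1/λ_max, so T_K/T_J = λ_J/λ_K = 627/542 = 1.157.
Then L ∝ R²T⁴ gives L_K/L_J = (25.0)² × (1.157)⁴ = 625.0 × 1.791 = 1119.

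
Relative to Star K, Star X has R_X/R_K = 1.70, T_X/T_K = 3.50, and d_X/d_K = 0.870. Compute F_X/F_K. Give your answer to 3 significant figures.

L_X/L_K = (R_X/R_K)²(T_X/T_K)⁴ = (1.70)² × (3.50)⁴ = 433.7.
F_X/F_K = (L_X/L_K)/(d_X/d_K)² = 433.7 / (0.870)² = 573.0.

573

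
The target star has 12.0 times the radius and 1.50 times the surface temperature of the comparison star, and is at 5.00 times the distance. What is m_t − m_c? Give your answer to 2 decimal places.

-3.66

L_t/L_c = (12.0)²(1.50)⁴ = 729.0.
F_t/F_c = (L_t/L_c)/(d_t/d_c)² = 729.0/25.00 = 29.16.
m_t − m_c = −2.5 log₁₀(29.16) = -3.66.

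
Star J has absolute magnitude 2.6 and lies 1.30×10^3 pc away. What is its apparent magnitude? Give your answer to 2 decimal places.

13.17

m = M + 5 log₁₀(d/10 pc) = 2.6 + 5 log₁₀(1.30×10^3/10)
  = 2.6 + 5 × 2.114 = 2.6 + 10.57 = 13.17.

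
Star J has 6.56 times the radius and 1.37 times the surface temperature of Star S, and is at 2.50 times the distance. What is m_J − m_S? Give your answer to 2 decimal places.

L_J/L_S = (6.56)²(1.37)⁴ = 151.6.
F_J/F_S = (L_J/L_S)/(d_J/d_S)² = 151.6/6.250 = 24.26.
m_J − m_S = −2.5 log₁₀(24.26) = -3.46.

-3.46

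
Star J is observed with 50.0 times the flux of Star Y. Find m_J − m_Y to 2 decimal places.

-4.25

m_J − m_Y = −2.5 log₁₀(F_J/F_Y) = −2.5 log₁₀(50.0) = −2.5 × (1.699) = -4.247.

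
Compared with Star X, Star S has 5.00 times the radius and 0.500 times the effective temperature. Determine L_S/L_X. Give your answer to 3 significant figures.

1.56

From the Stefan–Boltzmann law, L ∝ R²T⁴, so
L_S/L_X = (R_S/R_X)² (T_S/T_X)⁴ = (5.00)² × (0.500)⁴ = 25.00 × 0.06250 = 1.562.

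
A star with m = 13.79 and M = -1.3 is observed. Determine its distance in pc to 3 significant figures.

m − M = 5 log₁₀(d/10 pc)
13.79 − (-1.3) = 15.09 = 5 log₁₀(d/10)
d = 10 × 10^(15.09/5) = 10 × 10^3.018 = 1.042×10^4 pc.

1.04×10^4 pc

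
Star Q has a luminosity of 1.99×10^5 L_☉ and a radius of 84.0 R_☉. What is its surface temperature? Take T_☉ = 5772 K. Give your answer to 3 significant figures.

1.33×10^4 K

T/T_☉ = (L/L_☉)^(1/4) / (R/R_☉)^(1/2)
T = 5772 × (1.99×10^5)^(1/4) / √(84.0) = 5772 × 21.12 / 9.165 = 1.330×10^4 K.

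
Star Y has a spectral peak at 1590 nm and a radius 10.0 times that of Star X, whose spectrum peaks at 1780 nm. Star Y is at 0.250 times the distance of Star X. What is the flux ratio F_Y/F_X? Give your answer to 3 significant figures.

2.51×10^3

Wien's law: T_Y/T_X = λ_X/λ_Y = 1780/1590 = 1.119.
L_Y/L_X = (R_Y/R_X)²(T_Y/T_X)⁴ = (10.0)²(1.119)⁴ = 157.1.
F_Y/F_X = (L_Y/L_X)/(d_Y/d_X)² = 157.1/(0.250)² = 2513.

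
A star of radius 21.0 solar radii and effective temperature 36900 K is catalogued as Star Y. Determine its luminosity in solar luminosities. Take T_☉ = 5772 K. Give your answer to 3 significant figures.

7.37×10^5 solar luminosities

L/L_☉ = (R/R_☉)² (T/T_☉)⁴ = (21.0)² × (36900/5772)⁴
       = 441.0 × (6.393)⁴ = 441.0 × 1670 = 7.366×10^5.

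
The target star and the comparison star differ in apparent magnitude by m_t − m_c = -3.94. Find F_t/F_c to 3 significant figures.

37.7

F_t/F_c = 10^(−(m_t − m_c)/2.5) = 10^(3.94/2.5) = 10^1.576 = 37.67.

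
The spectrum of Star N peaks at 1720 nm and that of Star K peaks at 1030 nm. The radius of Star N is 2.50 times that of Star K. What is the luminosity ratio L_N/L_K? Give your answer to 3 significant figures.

Wien's law gives T ∝ 1/λ_max, so T_N/T_K = λ_K/λ_N = 1030/1720 = 0.5988.
Then L ∝ R²T⁴ gives L_N/L_K = (2.50)² × (0.5988)⁴ = 6.250 × 0.1286 = 0.8037.

0.804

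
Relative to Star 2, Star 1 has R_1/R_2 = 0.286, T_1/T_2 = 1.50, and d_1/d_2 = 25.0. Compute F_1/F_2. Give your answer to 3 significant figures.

6.63×10^-4

L_1/L_2 = (R_1/R_2)²(T_1/T_2)⁴ = (0.286)² × (1.50)⁴ = 0.4141.
F_1/F_2 = (L_1/L_2)/(d_1/d_2)² = 0.4141 / (25.0)² = 6.625×10^-4.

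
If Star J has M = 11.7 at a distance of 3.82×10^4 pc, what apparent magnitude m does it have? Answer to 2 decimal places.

29.61

m = M + 5 log₁₀(d/10 pc) = 11.7 + 5 log₁₀(3.82×10^4/10)
  = 11.7 + 5 × 3.582 = 11.7 + 17.91 = 29.61.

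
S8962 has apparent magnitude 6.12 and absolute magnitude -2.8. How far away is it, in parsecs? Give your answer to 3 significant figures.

608 pc

m − M = 5 log₁₀(d/10 pc)
6.12 − (-2.8) = 8.92 = 5 log₁₀(d/10)
d = 10 × 10^(8.92/5) = 10 × 10^1.784 = 608.1 pc.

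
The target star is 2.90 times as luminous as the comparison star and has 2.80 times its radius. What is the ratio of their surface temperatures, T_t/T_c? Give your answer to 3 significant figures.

0.780

L ∝ R²T⁴ gives T ∝ (L/R²)^(1/4), so
T_t/T_c = (2.90 / 2.80²)^(1/4) = (0.3699)^(1/4) = 0.7799.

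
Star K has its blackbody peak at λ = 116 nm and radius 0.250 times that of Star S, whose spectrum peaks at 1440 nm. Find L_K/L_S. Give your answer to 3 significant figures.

Wien's law gives T ∝ 1/λ_max, so T_K/T_S = λ_S/λ_K = 1440/116 = 12.41.
Then L ∝ R²T⁴ gives L_K/L_S = (0.250)² × (12.41)⁴ = 0.06250 × 2.375×10^4 = 1484.

1.48×10^3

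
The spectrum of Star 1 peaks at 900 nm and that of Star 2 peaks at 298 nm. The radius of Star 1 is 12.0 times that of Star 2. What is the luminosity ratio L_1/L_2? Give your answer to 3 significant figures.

1.73

Wien's law gives T ∝ 1/λ_max, so T_1/T_2 = λ_2/λ_1 = 298/900 = 0.3311.
Then L ∝ R²T⁴ gives L_1/L_2 = (12.0)² × (0.3311)⁴ = 144.0 × 0.01202 = 1.731.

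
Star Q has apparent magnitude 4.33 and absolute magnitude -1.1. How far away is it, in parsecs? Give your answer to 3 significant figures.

122 pc

m − M = 5 log₁₀(d/10 pc)
4.33 − (-1.1) = 5.43 = 5 log₁₀(d/10)
d = 10 × 10^(5.43/5) = 10 × 10^1.086 = 121.9 pc.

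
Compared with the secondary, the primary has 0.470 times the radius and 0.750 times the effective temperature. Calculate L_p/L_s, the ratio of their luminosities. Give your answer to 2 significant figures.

0.070

From the Stefan–Boltzmann law, L ∝ R²T⁴, so
L_p/L_s = (R_p/R_s)² (T_p/T_s)⁴ = (0.470)² × (0.750)⁴ = 0.2209 × 0.3164 = 0.06989.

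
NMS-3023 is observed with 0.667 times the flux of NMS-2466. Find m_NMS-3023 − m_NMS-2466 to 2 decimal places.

0.44

m_NMS-3023 − m_NMS-2466 = −2.5 log₁₀(F_NMS-3023/F_NMS-2466) = −2.5 log₁₀(0.667) = −2.5 × (-0.176) = 0.440.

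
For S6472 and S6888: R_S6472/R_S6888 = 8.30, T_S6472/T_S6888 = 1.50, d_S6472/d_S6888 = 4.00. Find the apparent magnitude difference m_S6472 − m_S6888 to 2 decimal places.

L_S6472/L_S6888 = (8.30)²(1.50)⁴ = 348.8.
F_S6472/F_S6888 = (L_S6472/L_S6888)/(d_S6472/d_S6888)² = 348.8/16.00 = 21.80.
m_S6472 − m_S6888 = −2.5 log₁₀(21.80) = -3.35.

-3.35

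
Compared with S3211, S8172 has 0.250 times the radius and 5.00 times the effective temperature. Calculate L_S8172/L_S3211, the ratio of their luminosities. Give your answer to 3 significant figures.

39.1

From the Stefan–Boltzmann law, L ∝ R²T⁴, so
L_S8172/L_S3211 = (R_S8172/R_S3211)² (T_S8172/T_S3211)⁴ = (0.250)² × (5.00)⁴ = 0.06250 × 625.0 = 39.06.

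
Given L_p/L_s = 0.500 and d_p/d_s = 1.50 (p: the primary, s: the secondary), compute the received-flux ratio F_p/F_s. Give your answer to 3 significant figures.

F = L/(4πd²), so F_p/F_s = (L_p/L_s) / (d_p/d_s)²
= 0.500 / (1.50)² = 0.500 / 2.250 = 0.2222.

0.222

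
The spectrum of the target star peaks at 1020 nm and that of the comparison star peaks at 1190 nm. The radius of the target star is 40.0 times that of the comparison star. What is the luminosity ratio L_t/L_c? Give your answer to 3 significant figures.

2.96×10^3

Wien's law gives T ∝ 1/λ_max, so T_t/T_c = λ_c/λ_t = 1190/1020 = 1.167.
Then L ∝ R²T⁴ gives L_t/L_c = (40.0)² × (1.167)⁴ = 1600 × 1.853 = 2964.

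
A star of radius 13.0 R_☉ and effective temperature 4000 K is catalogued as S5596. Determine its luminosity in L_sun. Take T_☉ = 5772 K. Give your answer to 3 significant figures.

L/L_☉ = (R/R_☉)² (T/T_☉)⁴ = (13.0)² × (4000/5772)⁴
       = 169.0 × (0.6930)⁴ = 169.0 × 0.2306 = 38.98.

39.0 L_sun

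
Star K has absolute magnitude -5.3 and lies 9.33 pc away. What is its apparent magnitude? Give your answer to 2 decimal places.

m = M + 5 log₁₀(d/10 pc) = -5.3 + 5 log₁₀(9.33/10)
  = -5.3 + 5 × -0.030 = -5.3 + -0.15 = -5.45.

-5.45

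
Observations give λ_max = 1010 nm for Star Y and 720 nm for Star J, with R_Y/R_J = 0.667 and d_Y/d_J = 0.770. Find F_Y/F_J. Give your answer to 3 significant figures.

Wien's law: T_Y/T_J = λ_J/λ_Y = 720/1010 = 0.7129.
L_Y/L_J = (R_Y/R_J)²(T_Y/T_J)⁴ = (0.667)²(0.7129)⁴ = 0.1149.
F_Y/F_J = (L_Y/L_J)/(d_Y/d_J)² = 0.1149/(0.770)² = 0.1938.

0.194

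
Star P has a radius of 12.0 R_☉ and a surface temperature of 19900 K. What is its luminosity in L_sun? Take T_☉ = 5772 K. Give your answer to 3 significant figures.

L/L_☉ = (R/R_☉)² (T/T_☉)⁴ = (12.0)² × (19900/5772)⁴
       = 144.0 × (3.448)⁴ = 144.0 × 141.3 = 2.035×10^4.

2.03×10^4 L_sun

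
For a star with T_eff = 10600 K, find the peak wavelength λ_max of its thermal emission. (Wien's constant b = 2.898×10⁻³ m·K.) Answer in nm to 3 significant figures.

λ_max = b/T = 2.898×10⁻³ / 10600 = 2.73×10^-7 m = 273.4 nm.

273 nm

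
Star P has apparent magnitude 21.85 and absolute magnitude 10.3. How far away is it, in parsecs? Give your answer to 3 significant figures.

m − M = 5 log₁₀(d/10 pc)
21.85 − (10.3) = 11.55 = 5 log₁₀(d/10)
d = 10 × 10^(11.55/5) = 10 × 10^2.310 = 2042 pc.

2.04×10^3 pc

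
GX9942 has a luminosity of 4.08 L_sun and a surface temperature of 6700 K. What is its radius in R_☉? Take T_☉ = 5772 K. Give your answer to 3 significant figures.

1.50 R_☉

R/R_☉ = √(L/L_☉) / (T/T_☉)² = √(4.08) / (1.161)²
       = 2.020 / 1.347 = 1.499.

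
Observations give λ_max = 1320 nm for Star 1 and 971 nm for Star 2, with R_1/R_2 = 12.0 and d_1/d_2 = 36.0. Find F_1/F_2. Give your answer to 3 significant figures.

0.0325

Wien's law: T_1/T_2 = λ_2/λ_1 = 971/1320 = 0.7356.
L_1/L_2 = (R_1/R_2)²(T_1/T_2)⁴ = (12.0)²(0.7356)⁴ = 42.16.
F_1/F_2 = (L_1/L_2)/(d_1/d_2)² = 42.16/(36.0)² = 0.03253.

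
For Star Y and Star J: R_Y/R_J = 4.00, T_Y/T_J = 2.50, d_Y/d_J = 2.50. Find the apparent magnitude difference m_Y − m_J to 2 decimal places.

L_Y/L_J = (4.00)²(2.50)⁴ = 625.0.
F_Y/F_J = (L_Y/L_J)/(d_Y/d_J)² = 625.0/6.250 = 100.0.
m_Y − m_J = −2.5 log₁₀(100.0) = -5.00.

-5.00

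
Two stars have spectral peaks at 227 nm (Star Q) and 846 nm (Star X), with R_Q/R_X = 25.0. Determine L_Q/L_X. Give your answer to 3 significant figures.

Wien's law gives T ∝ 1/λ_max, so T_Q/T_X = λ_X/λ_Q = 846/227 = 3.727.
Then L ∝ R²T⁴ gives L_Q/L_X = (25.0)² × (3.727)⁴ = 625.0 × 192.9 = 1.206×10^5.

1.21×10^5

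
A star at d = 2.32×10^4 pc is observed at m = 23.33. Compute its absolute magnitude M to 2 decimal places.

M = m − 5 log₁₀(d/10 pc) = 23.33 − 5 log₁₀(2.32×10^4/10)
  = 23.33 − 5 × 3.365 = 23.33 − 16.83 = 6.50.

6.50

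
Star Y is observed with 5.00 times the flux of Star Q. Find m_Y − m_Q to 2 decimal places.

m_Y − m_Q = −2.5 log₁₀(F_Y/F_Q) = −2.5 log₁₀(5.00) = −2.5 × (0.699) = -1.747.

-1.75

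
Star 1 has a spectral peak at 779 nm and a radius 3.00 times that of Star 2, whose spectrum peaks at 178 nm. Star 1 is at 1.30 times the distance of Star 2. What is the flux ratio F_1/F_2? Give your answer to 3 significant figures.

0.0145

Wien's law: T_1/T_2 = λ_2/λ_1 = 178/779 = 0.2285.
L_1/L_2 = (R_1/R_2)²(T_1/T_2)⁴ = (3.00)²(0.2285)⁴ = 0.02453.
F_1/F_2 = (L_1/L_2)/(d_1/d_2)² = 0.02453/(1.30)² = 0.01452.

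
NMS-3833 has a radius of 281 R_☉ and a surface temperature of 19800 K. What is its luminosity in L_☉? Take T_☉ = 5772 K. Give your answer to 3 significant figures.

L/L_☉ = (R/R_☉)² (T/T_☉)⁴ = (281)² × (19800/5772)⁴
       = 7.896×10^4 × (3.430)⁴ = 7.896×10^4 × 138.5 = 1.093×10^7.

1.09×10^7 L_☉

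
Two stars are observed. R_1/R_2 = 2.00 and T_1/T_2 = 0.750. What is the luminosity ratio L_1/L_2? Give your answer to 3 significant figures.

From the Stefan–Boltzmann law, L ∝ R²T⁴, so
L_1/L_2 = (R_1/R_2)² (T_1/T_2)⁴ = (2.00)² × (0.750)⁴ = 4.000 × 0.3164 = 1.266.

1.27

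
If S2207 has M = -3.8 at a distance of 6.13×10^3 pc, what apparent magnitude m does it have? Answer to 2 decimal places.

10.14

m = M + 5 log₁₀(d/10 pc) = -3.8 + 5 log₁₀(6.13×10^3/10)
  = -3.8 + 5 × 2.787 = -3.8 + 13.94 = 10.14.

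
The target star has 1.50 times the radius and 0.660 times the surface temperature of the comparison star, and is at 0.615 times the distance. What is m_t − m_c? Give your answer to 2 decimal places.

-0.13

L_t/L_c = (1.50)²(0.660)⁴ = 0.4269.
F_t/F_c = (L_t/L_c)/(d_t/d_c)² = 0.4269/0.3782 = 1.129.
m_t − m_c = −2.5 log₁₀(1.129) = -0.13.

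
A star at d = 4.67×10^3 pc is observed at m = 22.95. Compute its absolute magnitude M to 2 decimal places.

9.60

M = m − 5 log₁₀(d/10 pc) = 22.95 − 5 log₁₀(4.67×10^3/10)
  = 22.95 − 5 × 2.669 = 22.95 − 13.35 = 9.60.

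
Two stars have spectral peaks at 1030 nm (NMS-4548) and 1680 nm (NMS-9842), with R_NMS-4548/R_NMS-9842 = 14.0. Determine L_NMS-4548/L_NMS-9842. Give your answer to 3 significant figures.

Wien's law gives T ∝ 1/λ_max, so T_NMS-4548/T_NMS-9842 = λ_NMS-9842/λ_NMS-4548 = 1680/1030 = 1.631.
Then L ∝ R²T⁴ gives L_NMS-4548/L_NMS-9842 = (14.0)² × (1.631)⁴ = 196.0 × 7.078 = 1387.

1.39×10^3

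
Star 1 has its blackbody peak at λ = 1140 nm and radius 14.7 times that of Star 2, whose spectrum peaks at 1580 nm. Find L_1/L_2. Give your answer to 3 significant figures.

Wien's law gives T ∝ 1/λ_max, so T_1/T_2 = λ_2/λ_1 = 1580/1140 = 1.386.
Then L ∝ R²T⁴ gives L_1/L_2 = (14.7)² × (1.386)⁴ = 216.1 × 3.690 = 797.3.

797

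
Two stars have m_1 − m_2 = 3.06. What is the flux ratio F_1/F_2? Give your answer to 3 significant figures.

0.0597

F_1/F_2 = 10^(−(m_1 − m_2)/2.5) = 10^(-3.06/2.5) = 10^-1.224 = 0.05970.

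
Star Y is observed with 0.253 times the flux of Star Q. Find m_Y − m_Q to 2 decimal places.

m_Y − m_Q = −2.5 log₁₀(F_Y/F_Q) = −2.5 log₁₀(0.253) = −2.5 × (-0.597) = 1.492.

1.49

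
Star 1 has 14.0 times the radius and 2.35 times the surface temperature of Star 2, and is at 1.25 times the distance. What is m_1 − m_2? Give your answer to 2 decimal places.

L_1/L_2 = (14.0)²(2.35)⁴ = 5978.
F_1/F_2 = (L_1/L_2)/(d_1/d_2)² = 5978/1.562 = 3826.
m_1 − m_2 = −2.5 log₁₀(3826) = -8.96.

-8.96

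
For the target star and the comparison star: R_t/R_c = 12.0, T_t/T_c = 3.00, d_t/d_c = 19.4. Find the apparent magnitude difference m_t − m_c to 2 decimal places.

L_t/L_c = (12.0)²(3.00)⁴ = 1.166×10^4.
F_t/F_c = (L_t/L_c)/(d_t/d_c)² = 1.166×10^4/376.4 = 30.99.
m_t − m_c = −2.5 log₁₀(30.99) = -3.73.

-3.73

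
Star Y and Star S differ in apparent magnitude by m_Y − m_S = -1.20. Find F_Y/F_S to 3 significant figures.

F_Y/F_S = 10^(−(m_Y − m_S)/2.5) = 10^(1.20/2.5) = 10^0.480 = 3.020.

3.02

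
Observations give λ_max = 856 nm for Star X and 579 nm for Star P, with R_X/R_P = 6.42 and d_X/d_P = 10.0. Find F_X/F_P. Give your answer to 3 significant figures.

Wien's law: T_X/T_P = λ_P/λ_X = 579/856 = 0.6764.
L_X/L_P = (R_X/R_P)²(T_X/T_P)⁴ = (6.42)²(0.6764)⁴ = 8.628.
F_X/F_P = (L_X/L_P)/(d_X/d_P)² = 8.628/(10.0)² = 0.08628.

0.0863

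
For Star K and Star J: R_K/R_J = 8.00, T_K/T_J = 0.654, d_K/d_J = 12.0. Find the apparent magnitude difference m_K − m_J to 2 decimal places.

2.72

L_K/L_J = (8.00)²(0.654)⁴ = 11.71.
F_K/F_J = (L_K/L_J)/(d_K/d_J)² = 11.71/144.0 = 0.08131.
m_K − m_J = −2.5 log₁₀(0.08131) = 2.72.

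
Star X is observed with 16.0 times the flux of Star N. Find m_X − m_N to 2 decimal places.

-3.01

m_X − m_N = −2.5 log₁₀(F_X/F_N) = −2.5 log₁₀(16.0) = −2.5 × (1.204) = -3.010.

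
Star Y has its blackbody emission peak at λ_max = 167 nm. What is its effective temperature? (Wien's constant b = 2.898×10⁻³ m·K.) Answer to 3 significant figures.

T = b/λ_max = 2.898×10⁻³ / (167×10⁻⁹) = 1.735×10^4 K.

1.74×10^4 K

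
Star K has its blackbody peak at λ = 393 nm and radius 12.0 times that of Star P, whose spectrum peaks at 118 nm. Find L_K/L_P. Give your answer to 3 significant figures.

Wien's law gives T ∝ 1/λ_max, so T_K/T_P = λ_P/λ_K = 118/393 = 0.3003.
Then L ∝ R²T⁴ gives L_K/L_P = (12.0)² × (0.3003)⁴ = 144.0 × 0.008128 = 1.170.

1.17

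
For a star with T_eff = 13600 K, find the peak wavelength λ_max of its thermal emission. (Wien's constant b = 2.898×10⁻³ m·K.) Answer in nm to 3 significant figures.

213 nm

λ_max = b/T = 2.898×10⁻³ / 13600 = 2.13×10^-7 m = 213.1 nm.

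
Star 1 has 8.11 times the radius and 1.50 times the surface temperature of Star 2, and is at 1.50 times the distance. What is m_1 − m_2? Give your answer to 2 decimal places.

-5.43

L_1/L_2 = (8.11)²(1.50)⁴ = 333.0.
F_1/F_2 = (L_1/L_2)/(d_1/d_2)² = 333.0/2.250 = 148.0.
m_1 − m_2 = −2.5 log₁₀(148.0) = -5.43.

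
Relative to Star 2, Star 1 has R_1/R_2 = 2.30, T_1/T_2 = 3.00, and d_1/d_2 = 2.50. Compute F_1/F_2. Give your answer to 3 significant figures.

L_1/L_2 = (R_1/R_2)²(T_1/T_2)⁴ = (2.30)² × (3.00)⁴ = 428.5.
F_1/F_2 = (L_1/L_2)/(d_1/d_2)² = 428.5 / (2.50)² = 68.56.

68.6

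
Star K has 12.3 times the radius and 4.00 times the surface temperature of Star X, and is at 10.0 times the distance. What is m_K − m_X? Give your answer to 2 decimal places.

L_K/L_X = (12.3)²(4.00)⁴ = 3.873×10^4.
F_K/F_X = (L_K/L_X)/(d_K/d_X)² = 3.873×10^4/100.0 = 387.3.
m_K − m_X = −2.5 log₁₀(387.3) = -6.47.

-6.47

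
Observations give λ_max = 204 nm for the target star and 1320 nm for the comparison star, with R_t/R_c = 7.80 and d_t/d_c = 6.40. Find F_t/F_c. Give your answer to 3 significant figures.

Wien's law: T_t/T_c = λ_c/λ_t = 1320/204 = 6.471.
L_t/L_c = (R_t/R_c)²(T_t/T_c)⁴ = (7.80)²(6.471)⁴ = 1.067×10^5.
F_t/F_c = (L_t/L_c)/(d_t/d_c)² = 1.067×10^5/(6.40)² = 2604.

2.60×10^3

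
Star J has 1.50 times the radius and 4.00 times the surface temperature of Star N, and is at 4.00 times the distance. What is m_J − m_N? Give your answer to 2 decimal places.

L_J/L_N = (1.50)²(4.00)⁴ = 576.0.
F_J/F_N = (L_J/L_N)/(d_J/d_N)² = 576.0/16.00 = 36.00.
m_J − m_N = −2.5 log₁₀(36.00) = -3.89.

-3.89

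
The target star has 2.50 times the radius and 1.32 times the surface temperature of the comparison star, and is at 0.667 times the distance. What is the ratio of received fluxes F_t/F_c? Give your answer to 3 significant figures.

L_t/L_c = (R_t/R_c)²(T_t/T_c)⁴ = (2.50)² × (1.32)⁴ = 18.97.
F_t/F_c = (L_t/L_c)/(d_t/d_c)² = 18.97 / (0.667)² = 42.65.

42.7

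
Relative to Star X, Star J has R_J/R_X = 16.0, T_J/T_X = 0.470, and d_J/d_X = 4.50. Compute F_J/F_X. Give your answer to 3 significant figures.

0.617

L_J/L_X = (R_J/R_X)²(T_J/T_X)⁴ = (16.0)² × (0.470)⁴ = 12.49.
F_J/F_X = (L_J/L_X)/(d_J/d_X)² = 12.49 / (4.50)² = 0.6169.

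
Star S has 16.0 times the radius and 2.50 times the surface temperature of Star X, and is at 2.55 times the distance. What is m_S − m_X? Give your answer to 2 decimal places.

L_S/L_X = (16.0)²(2.50)⁴ = 1.000×10^4.
F_S/F_X = (L_S/L_X)/(d_S/d_X)² = 1.000×10^4/6.502 = 1538.
m_S − m_X = −2.5 log₁₀(1538) = -7.97.

-7.97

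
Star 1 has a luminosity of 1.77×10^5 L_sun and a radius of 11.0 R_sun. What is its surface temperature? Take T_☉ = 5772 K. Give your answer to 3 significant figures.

T/T_☉ = (L/L_☉)^(1/4) / (R/R_☉)^(1/2)
T = 5772 × (1.77×10^5)^(1/4) / √(11.0) = 5772 × 20.51 / 3.317 = 3.570×10^4 K.

3.57×10^4 K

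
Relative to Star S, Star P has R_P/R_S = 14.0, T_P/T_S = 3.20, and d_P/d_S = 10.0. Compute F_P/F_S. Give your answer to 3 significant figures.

L_P/L_S = (R_P/R_S)²(T_P/T_S)⁴ = (14.0)² × (3.20)⁴ = 2.055×10^4.
F_P/F_S = (L_P/L_S)/(d_P/d_S)² = 2.055×10^4 / (10.0)² = 205.5.

206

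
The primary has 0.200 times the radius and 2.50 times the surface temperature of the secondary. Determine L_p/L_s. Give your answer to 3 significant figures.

1.56

From the Stefan–Boltzmann law, L ∝ R²T⁴, so
L_p/L_s = (R_p/R_s)² (T_p/T_s)⁴ = (0.200)² × (2.50)⁴ = 0.04000 × 39.06 = 1.563.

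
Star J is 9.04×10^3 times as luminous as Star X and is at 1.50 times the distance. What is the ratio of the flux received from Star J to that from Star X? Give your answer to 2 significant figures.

F = L/(4πd²), so F_J/F_X = (L_J/L_X) / (d_J/d_X)²
= 9.04×10^3 / (1.50)² = 9.04×10^3 / 2.250 = 4018.

4.0×10^3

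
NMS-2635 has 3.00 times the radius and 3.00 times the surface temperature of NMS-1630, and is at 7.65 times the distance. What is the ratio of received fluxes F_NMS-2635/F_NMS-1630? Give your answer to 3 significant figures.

12.5

L_NMS-2635/L_NMS-1630 = (R_NMS-2635/R_NMS-1630)²(T_NMS-2635/T_NMS-1630)⁴ = (3.00)² × (3.00)⁴ = 729.0.
F_NMS-2635/F_NMS-1630 = (L_NMS-2635/L_NMS-1630)/(d_NMS-2635/d_NMS-1630)² = 729.0 / (7.65)² = 12.46.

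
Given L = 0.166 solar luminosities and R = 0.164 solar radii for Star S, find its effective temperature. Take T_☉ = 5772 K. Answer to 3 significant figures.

T/T_☉ = (L/L_☉)^(1/4) / (R/R_☉)^(1/2)
T = 5772 × (0.166)^(1/4) / √(0.164) = 5772 × 0.6383 / 0.4050 = 9098 K.

9.10×10^3 K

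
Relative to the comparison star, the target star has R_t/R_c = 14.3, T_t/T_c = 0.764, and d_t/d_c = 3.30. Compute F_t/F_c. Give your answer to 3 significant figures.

L_t/L_c = (R_t/R_c)²(T_t/T_c)⁴ = (14.3)² × (0.764)⁴ = 69.67.
F_t/F_c = (L_t/L_c)/(d_t/d_c)² = 69.67 / (3.30)² = 6.398.

6.40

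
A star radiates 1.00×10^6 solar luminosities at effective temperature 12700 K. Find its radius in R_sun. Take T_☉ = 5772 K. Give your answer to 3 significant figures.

R/R_☉ = √(L/L_☉) / (T/T_☉)² = √(1.00×10^6) / (2.200)²
       = 1000 / 4.841 = 206.6.

207 R_sun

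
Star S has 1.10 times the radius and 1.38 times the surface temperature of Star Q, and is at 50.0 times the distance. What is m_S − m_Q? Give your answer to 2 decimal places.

L_S/L_Q = (1.10)²(1.38)⁴ = 4.388.
F_S/F_Q = (L_S/L_Q)/(d_S/d_Q)² = 4.388/2500 = 0.001755.
m_S − m_Q = −2.5 log₁₀(0.001755) = 6.89.

6.89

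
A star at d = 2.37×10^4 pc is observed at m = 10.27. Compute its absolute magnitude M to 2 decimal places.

-6.60

M = m − 5 log₁₀(d/10 pc) = 10.27 − 5 log₁₀(2.37×10^4/10)
  = 10.27 − 5 × 3.375 = 10.27 − 16.87 = -6.60.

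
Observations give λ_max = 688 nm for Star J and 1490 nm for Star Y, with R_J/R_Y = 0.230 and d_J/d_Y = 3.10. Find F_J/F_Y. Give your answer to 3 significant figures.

Wien's law: T_J/T_Y = λ_Y/λ_J = 1490/688 = 2.166.
L_J/L_Y = (R_J/R_Y)²(T_J/T_Y)⁴ = (0.230)²(2.166)⁴ = 1.164.
F_J/F_Y = (L_J/L_Y)/(d_J/d_Y)² = 1.164/(3.10)² = 0.1211.

0.121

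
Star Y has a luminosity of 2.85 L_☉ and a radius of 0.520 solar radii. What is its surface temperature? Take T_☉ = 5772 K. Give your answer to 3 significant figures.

T/T_☉ = (L/L_☉)^(1/4) / (R/R_☉)^(1/2)
T = 5772 × (2.85)^(1/4) / √(0.520) = 5772 × 1.299 / 0.7211 = 1.040×10^4 K.

1.04×10^4 K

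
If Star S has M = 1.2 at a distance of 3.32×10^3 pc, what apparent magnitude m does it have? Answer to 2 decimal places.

m = M + 5 log₁₀(d/10 pc) = 1.2 + 5 log₁₀(3.32×10^3/10)
  = 1.2 + 5 × 2.521 = 1.2 + 12.61 = 13.81.

13.81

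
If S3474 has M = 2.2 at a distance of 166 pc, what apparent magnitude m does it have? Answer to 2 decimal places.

m = M + 5 log₁₀(d/10 pc) = 2.2 + 5 log₁₀(166/10)
  = 2.2 + 5 × 1.220 = 2.2 + 6.10 = 8.30.

8.30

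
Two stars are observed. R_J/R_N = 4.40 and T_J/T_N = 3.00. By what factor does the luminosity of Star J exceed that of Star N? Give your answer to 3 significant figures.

From the Stefan–Boltzmann law, L ∝ R²T⁴, so
L_J/L_N = (R_J/R_N)² (T_J/T_N)⁴ = (4.40)² × (3.00)⁴ = 19.36 × 81.00 = 1568.

1.57×10^3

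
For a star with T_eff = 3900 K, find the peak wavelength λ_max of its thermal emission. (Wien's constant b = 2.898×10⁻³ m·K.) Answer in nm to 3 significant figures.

743 nm

λ_max = b/T = 2.898×10⁻³ / 3900 = 7.43×10^-7 m = 743.1 nm.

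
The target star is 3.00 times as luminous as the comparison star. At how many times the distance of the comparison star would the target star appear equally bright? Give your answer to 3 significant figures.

1.73

Equal flux requires L_t/d_t² = L_c/d_c², so d_t/d_c = √(L_t/L_c)
= √(3.00) = 1.732.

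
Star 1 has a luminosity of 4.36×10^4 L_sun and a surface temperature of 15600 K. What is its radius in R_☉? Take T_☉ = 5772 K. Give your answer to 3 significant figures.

R/R_☉ = √(L/L_☉) / (T/T_☉)² = √(4.36×10^4) / (2.703)²
       = 208.8 / 7.305 = 28.59.

28.6 R_☉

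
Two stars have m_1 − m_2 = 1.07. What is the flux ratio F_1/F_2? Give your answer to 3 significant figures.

F_1/F_2 = 10^(−(m_1 − m_2)/2.5) = 10^(-1.07/2.5) = 10^-0.428 = 0.3733.

0.373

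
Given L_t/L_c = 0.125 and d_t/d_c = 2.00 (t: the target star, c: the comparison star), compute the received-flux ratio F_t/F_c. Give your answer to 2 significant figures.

0.031

F = L/(4πd²), so F_t/F_c = (L_t/L_c) / (d_t/d_c)²
= 0.125 / (2.00)² = 0.125 / 4.000 = 0.03125.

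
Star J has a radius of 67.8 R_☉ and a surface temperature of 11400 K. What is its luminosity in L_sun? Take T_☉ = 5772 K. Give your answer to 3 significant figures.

L/L_☉ = (R/R_☉)² (T/T_☉)⁴ = (67.8)² × (11400/5772)⁴
       = 4597 × (1.975)⁴ = 4597 × 15.22 = 6.995×10^4.

6.99×10^4 L_sun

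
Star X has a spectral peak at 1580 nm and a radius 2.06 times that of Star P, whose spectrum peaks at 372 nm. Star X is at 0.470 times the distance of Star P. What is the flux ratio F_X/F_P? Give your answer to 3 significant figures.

0.0590

Wien's law: T_X/T_P = λ_P/λ_X = 372/1580 = 0.2354.
L_X/L_P = (R_X/R_P)²(T_X/T_P)⁴ = (2.06)²(0.2354)⁴ = 0.01304.
F_X/F_P = (L_X/L_P)/(d_X/d_P)² = 0.01304/(0.470)² = 0.05903.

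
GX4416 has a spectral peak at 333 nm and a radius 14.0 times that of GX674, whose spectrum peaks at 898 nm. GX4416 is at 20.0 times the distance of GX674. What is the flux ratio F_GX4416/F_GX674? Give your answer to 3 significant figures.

25.9

Wien's law: T_GX4416/T_GX674 = λ_GX674/λ_GX4416 = 898/333 = 2.697.
L_GX4416/L_GX674 = (R_GX4416/R_GX674)²(T_GX4416/T_GX674)⁴ = (14.0)²(2.697)⁴ = 1.037×10^4.
F_GX4416/F_GX674 = (L_GX4416/L_GX674)/(d_GX4416/d_GX674)² = 1.037×10^4/(20.0)² = 25.91.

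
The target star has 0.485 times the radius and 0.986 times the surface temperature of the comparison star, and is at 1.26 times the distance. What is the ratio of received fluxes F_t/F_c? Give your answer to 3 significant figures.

0.140

L_t/L_c = (R_t/R_c)²(T_t/T_c)⁴ = (0.485)² × (0.986)⁴ = 0.2223.
F_t/F_c = (L_t/L_c)/(d_t/d_c)² = 0.2223 / (1.26)² = 0.1400.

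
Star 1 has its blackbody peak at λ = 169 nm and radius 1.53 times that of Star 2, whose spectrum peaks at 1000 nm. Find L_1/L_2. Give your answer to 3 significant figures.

2.87×10^3

Wien's law gives T ∝ 1/λ_max, so T_1/T_2 = λ_2/λ_1 = 1000/169 = 5.917.
Then L ∝ R²T⁴ gives L_1/L_2 = (1.53)² × (5.917)⁴ = 2.341 × 1226 = 2870.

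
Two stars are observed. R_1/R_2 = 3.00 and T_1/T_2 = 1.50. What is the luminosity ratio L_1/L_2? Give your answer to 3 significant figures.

From the Stefan–Boltzmann law, L ∝ R²T⁴, so
L_1/L_2 = (R_1/R_2)² (T_1/T_2)⁴ = (3.00)² × (1.50)⁴ = 9.000 × 5.062 = 45.56.

45.6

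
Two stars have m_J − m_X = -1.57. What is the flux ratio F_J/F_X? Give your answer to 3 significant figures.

4.25

F_J/F_X = 10^(−(m_J − m_X)/2.5) = 10^(1.57/2.5) = 10^0.628 = 4.246.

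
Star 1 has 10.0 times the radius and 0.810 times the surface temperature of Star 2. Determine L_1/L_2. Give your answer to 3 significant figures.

43.0

From the Stefan–Boltzmann law, L ∝ R²T⁴, so
L_1/L_2 = (R_1/R_2)² (T_1/T_2)⁴ = (10.0)² × (0.810)⁴ = 100.0 × 0.4305 = 43.05.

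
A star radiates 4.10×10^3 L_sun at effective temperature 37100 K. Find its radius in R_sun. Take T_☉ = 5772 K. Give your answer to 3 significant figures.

R/R_☉ = √(L/L_☉) / (T/T_☉)² = √(4.10×10^3) / (6.428)²
       = 64.03 / 41.31 = 1.550.

1.55 R_sun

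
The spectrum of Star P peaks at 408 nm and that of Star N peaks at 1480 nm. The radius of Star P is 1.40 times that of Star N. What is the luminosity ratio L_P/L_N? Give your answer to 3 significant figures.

Wien's law gives T ∝ 1/λ_max, so T_P/T_N = λ_N/λ_P = 1480/408 = 3.627.
Then L ∝ R²T⁴ gives L_P/L_N = (1.40)² × (3.627)⁴ = 1.960 × 173.1 = 339.4.

339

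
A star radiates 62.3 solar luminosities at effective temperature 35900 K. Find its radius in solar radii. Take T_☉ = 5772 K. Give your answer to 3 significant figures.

0.204 solar radii

R/R_☉ = √(L/L_☉) / (T/T_☉)² = √(62.3) / (6.220)²
       = 7.893 / 38.68 = 0.2040.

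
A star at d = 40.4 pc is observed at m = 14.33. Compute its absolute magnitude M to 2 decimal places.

11.30

M = m − 5 log₁₀(d/10 pc) = 14.33 − 5 log₁₀(40.4/10)
  = 14.33 − 5 × 0.606 = 14.33 − 3.03 = 11.30.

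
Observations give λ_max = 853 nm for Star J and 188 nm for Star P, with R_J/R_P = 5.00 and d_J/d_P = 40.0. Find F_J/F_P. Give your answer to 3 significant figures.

3.69×10^-5

Wien's law: T_J/T_P = λ_P/λ_J = 188/853 = 0.2204.
L_J/L_P = (R_J/R_P)²(T_J/T_P)⁴ = (5.00)²(0.2204)⁴ = 0.05899.
F_J/F_P = (L_J/L_P)/(d_J/d_P)² = 0.05899/(40.0)² = 3.687×10^-5.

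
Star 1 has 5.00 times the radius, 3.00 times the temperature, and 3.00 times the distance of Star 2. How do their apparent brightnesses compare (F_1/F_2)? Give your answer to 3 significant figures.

225

L_1/L_2 = (R_1/R_2)²(T_1/T_2)⁴ = (5.00)² × (3.00)⁴ = 2025.
F_1/F_2 = (L_1/L_2)/(d_1/d_2)² = 2025 / (3.00)² = 225.0.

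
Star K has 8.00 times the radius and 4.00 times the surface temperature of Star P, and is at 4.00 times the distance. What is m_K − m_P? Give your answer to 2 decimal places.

-7.53

L_K/L_P = (8.00)²(4.00)⁴ = 1.638×10^4.
F_K/F_P = (L_K/L_P)/(d_K/d_P)² = 1.638×10^4/16.00 = 1024.
m_K − m_P = −2.5 log₁₀(1024) = -7.53.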